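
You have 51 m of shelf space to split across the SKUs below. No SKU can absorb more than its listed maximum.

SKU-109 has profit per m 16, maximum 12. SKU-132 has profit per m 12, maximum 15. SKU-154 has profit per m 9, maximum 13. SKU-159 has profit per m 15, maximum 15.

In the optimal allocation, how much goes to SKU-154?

9

Order the SKUs by profit per m: SKU-109 16 > SKU-159 15 > SKU-132 12 > SKU-154 9.
SKU-109: +12 to 12 (cap) — 39 left.
SKU-159: +15 to 15 (cap) — 24 left.
Give SKU-132 15 to hit its cap of 15 — 9 left.
SKU-154: +9 (room for 13) → 9. Pool exhausted.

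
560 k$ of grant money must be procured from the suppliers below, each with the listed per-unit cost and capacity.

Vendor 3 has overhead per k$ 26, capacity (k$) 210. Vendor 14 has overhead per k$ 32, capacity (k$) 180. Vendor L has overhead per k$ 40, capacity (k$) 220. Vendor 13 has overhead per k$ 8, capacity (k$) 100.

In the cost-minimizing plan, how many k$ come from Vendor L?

70

Use suppliers in increasing cost order.
Vendor 13 at 8: take all 100 k$ ; 460 still needed.
Vendor 3 at 26: take all 210 k$ ; 250 still needed.
Vendor 14 (32): use full 180 ; 70 k$ to go.
Take 70 from Vendor L at 40 to finish.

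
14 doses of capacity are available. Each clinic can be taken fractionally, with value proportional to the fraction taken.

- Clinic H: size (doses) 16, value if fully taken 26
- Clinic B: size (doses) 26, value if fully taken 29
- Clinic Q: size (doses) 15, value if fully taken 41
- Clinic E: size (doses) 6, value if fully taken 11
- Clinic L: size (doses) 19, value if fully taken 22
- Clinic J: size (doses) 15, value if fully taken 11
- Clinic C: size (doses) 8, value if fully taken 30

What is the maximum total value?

Rank by value-to-size ratio: Clinic C 30/8≈3.75, Clinic Q 41/15≈2.73, Clinic E 11/6≈1.83, Clinic H 26/16≈1.62, Clinic L 22/19≈1.16, Clinic B 29/26≈1.12, Clinic J 11/15≈0.733.
All 8 doses of Clinic C fit (value 30) → 6 remain.
Fill the last 6 doses with part of Clinic Q: 6/15 of it earns 16.4.
Total value = 46.4.

46.4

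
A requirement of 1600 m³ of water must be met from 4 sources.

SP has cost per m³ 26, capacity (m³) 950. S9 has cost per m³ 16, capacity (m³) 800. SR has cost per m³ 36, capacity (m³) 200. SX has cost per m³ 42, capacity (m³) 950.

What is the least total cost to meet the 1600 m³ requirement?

33600

Use sources in increasing cost order.
Take 800 from S9 at 16 → need 800 more.
SP at 26: take 800 of its 950 → requirement met.
SR, SX: unused.
Cost = 800×16 + 800×26 = 33600.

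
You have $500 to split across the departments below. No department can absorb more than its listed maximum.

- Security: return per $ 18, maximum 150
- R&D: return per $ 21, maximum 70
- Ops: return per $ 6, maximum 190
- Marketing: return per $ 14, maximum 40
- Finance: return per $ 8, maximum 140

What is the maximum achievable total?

6450

Rank by return per $: R&D 21 > Security 18 > Marketing 14 > Finance 8 > Ops 6.
R&D takes 70 to reach its cap of 70 ; 430 left.
Give Security 150 to hit its cap of 150 ; 280 left.
Marketing takes 40 to reach its cap of 40 ; 240 left.
Finance: +140 to 140 (cap) ; 100 left.
Ops has room for 190 but only 100 remain, so it gets 100.
Total = 18×150 + 21×70 + 6×100 + 14×40 + 8×140 = 6450.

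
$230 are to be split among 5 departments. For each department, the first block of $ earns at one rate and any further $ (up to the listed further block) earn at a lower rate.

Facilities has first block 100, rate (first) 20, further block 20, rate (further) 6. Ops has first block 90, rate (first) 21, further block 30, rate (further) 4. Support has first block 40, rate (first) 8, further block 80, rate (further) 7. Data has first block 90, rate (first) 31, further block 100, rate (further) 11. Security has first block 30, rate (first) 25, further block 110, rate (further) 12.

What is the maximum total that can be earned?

Rank every tier by rate: Data/T1 31 > Security/T1 25 > Ops/T1 21 > Facilities/T1 20 > Security/T2 12 > Data/T2 11 > Support/T1 8 > Support/T2 7 > Facilities/T2 6 > Ops/T2 4.
Fill Data T1 block (90 at 31) → 140 left.
Security/T1 (25): +30 → 110 left.
Ops/T1 (21): +90 → 20 left.
20 remain; put them into Facilities T1 at 20.
Total = 31×90 + 25×30 + 21×90 + 20×20 = 5830.

5830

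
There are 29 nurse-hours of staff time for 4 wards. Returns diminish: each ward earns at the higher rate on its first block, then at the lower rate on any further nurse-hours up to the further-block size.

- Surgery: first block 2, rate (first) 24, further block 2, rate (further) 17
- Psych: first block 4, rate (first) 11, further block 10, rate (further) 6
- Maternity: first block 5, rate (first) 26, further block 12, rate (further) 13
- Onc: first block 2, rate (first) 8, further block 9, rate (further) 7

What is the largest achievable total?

Order all 8 blocks by rate: Maternity/T1 26 > Surgery/T1 24 > Surgery/T2 17 > Maternity/T2 13 > Psych/T1 11 > Onc/T1 8 > Onc/T2 7 > Psych/T2 6.
Maternity T1 at 26: fill all 5 → 24 left.
Surgery T1 at 24: fill all 2 → 22 left.
Surgery T2 at 17: fill all 2 → 20 left.
Fill Maternity T2 block (12 at 13) → 8 left.
Psych/T1 (11): +4 → 4 left.
Onc/T1 (8): +2 → 2 left.
Onc/T2: +2 of 9 at 7; pool empty.
Total = 26×5 + 24×2 + 17×2 + 13×12 + 11×4 + 8×2 + 7×2 = 442.

442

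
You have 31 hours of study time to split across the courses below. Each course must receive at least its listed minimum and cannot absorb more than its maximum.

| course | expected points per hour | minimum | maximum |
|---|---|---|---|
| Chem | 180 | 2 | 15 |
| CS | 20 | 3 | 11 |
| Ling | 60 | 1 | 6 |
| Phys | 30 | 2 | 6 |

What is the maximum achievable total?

Meeting every minimum uses 2+3+1+2 = 8 hours, leaving 23.
Highest expected points per hour first: Chem 180 > Ling 60 > Phys 30 > CS 20.
Give Chem 13 more to hit its cap of 15 ; 10 left.
Ling: +5 to 6 (cap) ; 5 left.
Phys: +4 to 6 (cap) ; 1 left.
CS: +1 (room for 8) → 4. Pool exhausted.
Total = 180×15 + 20×4 + 60×6 + 30×6 = 3320.

3320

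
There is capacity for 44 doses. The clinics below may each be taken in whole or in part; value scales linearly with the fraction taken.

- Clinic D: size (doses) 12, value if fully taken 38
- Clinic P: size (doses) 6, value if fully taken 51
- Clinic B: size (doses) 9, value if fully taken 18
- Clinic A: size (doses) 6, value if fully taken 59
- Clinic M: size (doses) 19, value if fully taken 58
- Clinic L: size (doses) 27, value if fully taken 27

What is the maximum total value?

Sort by value density: Clinic A 59/6≈9.83, Clinic P 51/6≈8.5, Clinic D 38/12≈3.17, Clinic M 58/19≈3.05, Clinic B 18/9≈2, Clinic L 27/27≈1.
Clinic A: take in full, 6 doses for value 59 ; 38 left.
Clinic P: take in full, 6 doses for value 51 ; 32 left.
Clinic D: take in full, 12 doses for value 38 ; 20 left.
Clinic M: take in full, 19 doses for value 58 ; 1 left.
Only 1 doses remain; take 1/9 of Clinic B for value 18×1/9 = 2.
Total value = 208.

208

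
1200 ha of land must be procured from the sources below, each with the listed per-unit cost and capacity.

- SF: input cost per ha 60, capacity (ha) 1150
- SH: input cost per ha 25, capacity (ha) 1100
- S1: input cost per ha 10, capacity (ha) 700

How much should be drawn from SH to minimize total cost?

Fill from the cheapest source first.
S1 (10): use full 700 ; 500 ha to go.
SH (25): take the remaining 500 ; done.
SF: unused.

500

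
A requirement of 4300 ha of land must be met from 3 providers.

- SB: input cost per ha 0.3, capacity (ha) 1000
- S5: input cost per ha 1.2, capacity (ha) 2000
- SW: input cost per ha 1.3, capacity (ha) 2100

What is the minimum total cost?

Fill from the cheapest provider first.
SB at 0.3: take all 1000 ha ; 3300 still needed.
Take 2000 from S5 at 1.2 ; need 1300 more.
SW (1.3): take the remaining 1300 ; done.
Cost = 1000×0.3 + 2000×1.2 + 1300×1.3 = 4390.

4390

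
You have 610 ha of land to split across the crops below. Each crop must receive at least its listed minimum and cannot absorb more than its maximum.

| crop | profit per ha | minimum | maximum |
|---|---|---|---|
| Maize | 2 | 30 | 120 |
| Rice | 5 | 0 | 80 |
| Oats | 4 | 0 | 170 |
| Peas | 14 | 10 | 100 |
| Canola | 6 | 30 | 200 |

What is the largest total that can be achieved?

Meeting every minimum uses 30+0+0+10+30 = 70 ha, leaving 540.
Order the crops by profit per ha: Peas 14 > Canola 6 > Rice 5 > Oats 4 > Maize 2.
Peas: +90 to 100 (cap) — 450 left.
Canola takes 170 more to reach its cap of 200 — 280 left.
Rice takes 80 more to reach its cap of 80 — 200 left.
Give Oats 170 more to hit its cap of 170 — 30 left.
Maize: +30 (room for 90) → 60. Pool exhausted.
Total = 2×60 + 5×80 + 4×170 + 14×100 + 6×200 = 3800.

3800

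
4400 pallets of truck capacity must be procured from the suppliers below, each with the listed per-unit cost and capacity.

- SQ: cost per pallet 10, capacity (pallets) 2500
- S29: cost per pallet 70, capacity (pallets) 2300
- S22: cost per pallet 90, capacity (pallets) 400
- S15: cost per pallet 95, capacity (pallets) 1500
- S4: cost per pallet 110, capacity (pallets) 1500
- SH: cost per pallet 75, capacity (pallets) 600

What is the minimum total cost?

158000

Fill from the cheapest supplier first.
SQ at 10: take all 2500 pallets → 1900 still needed.
Take 1900 from S29 at 70 to finish.
SH, S22, S15, S4: unused.
Cost = 2500×10 + 1900×70 = 158000.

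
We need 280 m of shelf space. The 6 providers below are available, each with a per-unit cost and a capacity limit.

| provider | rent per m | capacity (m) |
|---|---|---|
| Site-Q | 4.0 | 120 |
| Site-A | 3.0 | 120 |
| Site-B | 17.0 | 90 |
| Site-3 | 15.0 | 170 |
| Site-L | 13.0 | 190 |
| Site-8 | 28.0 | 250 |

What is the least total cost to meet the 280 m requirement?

1360

Cheapest first:
Site-A at 3.0: take all 120 m → 160 still needed.
Site-Q at 4.0: take all 120 m → 40 still needed.
Site-L at 13.0: take 40 of its 190 → requirement met.
Site-3, Site-B, Site-8: unused.
Cost = 120×3.0 + 120×4.0 + 40×13.0 = 1360.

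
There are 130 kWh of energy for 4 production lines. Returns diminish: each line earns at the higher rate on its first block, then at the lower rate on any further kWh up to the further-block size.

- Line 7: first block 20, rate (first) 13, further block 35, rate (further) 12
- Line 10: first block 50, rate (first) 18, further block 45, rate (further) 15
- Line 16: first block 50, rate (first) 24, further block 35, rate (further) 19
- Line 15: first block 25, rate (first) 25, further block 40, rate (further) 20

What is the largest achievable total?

Treat each block as its own option and order by rate: Line 15/T1 25 > Line 16/T1 24 > Line 15/T2 20 > Line 16/T2 19 > Line 10/T1 18 > Line 10/T2 15 > Line 7/T1 13 > Line 7/T2 12.
Line 15 T1 at 25: fill all 25 → 105 left.
Fill Line 16 T1 block (50 at 24) → 55 left.
Fill Line 15 T2 block (40 at 20) → 15 left.
Line 16 T2 at 19: only 15 left, fill 15.
Total = 25×25 + 24×50 + 20×40 + 19×15 = 2910.

2910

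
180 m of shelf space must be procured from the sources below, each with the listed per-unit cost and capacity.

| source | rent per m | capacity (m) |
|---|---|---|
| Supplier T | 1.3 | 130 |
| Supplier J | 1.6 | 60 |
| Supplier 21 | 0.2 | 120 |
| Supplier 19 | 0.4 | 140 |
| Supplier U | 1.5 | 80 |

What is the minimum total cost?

48

Cheapest first:
Take 120 from Supplier 21 at 0.2 — need 60 more.
Supplier 19 at 0.4: take 60 of its 140 — requirement met.
Supplier T, Supplier U, Supplier J: unused.
Cost = 120×0.2 + 60×0.4 = 48.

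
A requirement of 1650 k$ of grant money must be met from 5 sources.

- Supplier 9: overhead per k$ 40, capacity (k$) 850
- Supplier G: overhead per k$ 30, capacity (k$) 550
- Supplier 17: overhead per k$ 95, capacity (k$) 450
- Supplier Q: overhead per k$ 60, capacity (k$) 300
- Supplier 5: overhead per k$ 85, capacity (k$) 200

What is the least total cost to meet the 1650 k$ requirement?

Cheapest first:
Take 550 from Supplier G at 30 ; need 1100 more.
Take 850 from Supplier 9 at 40 ; need 250 more.
Supplier Q (60): take the remaining 250 ; done.
Supplier 5, Supplier 17: unused.
Cost = 550×30 + 850×40 + 250×60 = 65500.

65500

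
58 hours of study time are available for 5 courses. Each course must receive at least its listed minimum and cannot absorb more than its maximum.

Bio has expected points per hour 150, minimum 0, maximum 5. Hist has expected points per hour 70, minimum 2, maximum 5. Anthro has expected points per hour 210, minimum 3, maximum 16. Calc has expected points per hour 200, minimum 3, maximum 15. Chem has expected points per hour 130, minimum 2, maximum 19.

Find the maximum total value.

9790

Meeting every minimum uses 0+2+3+3+2 = 10 hours, leaving 48.
Highest expected points per hour first: Anthro 210 > Calc 200 > Bio 150 > Chem 130 > Hist 70.
Anthro takes 13 more to reach its cap of 16 — 35 left.
Calc: +12 to 15 (cap) — 23 left.
Give Bio 5 more to hit its cap of 5 — 18 left.
Give Chem 17 more to hit its cap of 19 — 1 left.
Hist has room for 3 more but only 1 remain, so it gets 3.
Total = 150×5 + 70×3 + 210×16 + 200×15 + 130×19 = 9790.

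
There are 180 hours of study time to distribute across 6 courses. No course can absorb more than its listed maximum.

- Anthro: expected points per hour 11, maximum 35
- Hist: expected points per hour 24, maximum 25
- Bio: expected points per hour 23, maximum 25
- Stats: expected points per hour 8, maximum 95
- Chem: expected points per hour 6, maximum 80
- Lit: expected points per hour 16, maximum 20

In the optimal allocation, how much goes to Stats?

75

Highest expected points per hour first: Hist 24 > Bio 23 > Lit 16 > Anthro 11 > Stats 8 > Chem 6.
Hist: +25 to 25 (cap) → 155 left.
Give Bio 25 to hit its cap of 25 → 130 left.
Lit takes 20 to reach its cap of 20 → 110 left.
Anthro: +35 to 35 (cap) → 75 left.
Only 75 left; Stats takes them to reach 75.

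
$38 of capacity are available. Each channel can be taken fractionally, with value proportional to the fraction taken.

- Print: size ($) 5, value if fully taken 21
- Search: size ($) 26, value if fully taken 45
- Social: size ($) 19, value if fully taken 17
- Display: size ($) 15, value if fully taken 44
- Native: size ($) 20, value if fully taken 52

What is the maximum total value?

Best value per unit of size first: Print 21/5≈4.2, Display 44/15≈2.93, Native 52/20≈2.6, Search 45/26≈1.73, Social 17/19≈0.895.
All 5 $ of Print fit (value 21) → 33 remain.
Display: take in full, 15 $ for value 44 → 18 left.
Fill the last 18 $ with part of Native: 18/20 of it earns 46.8.
Total value = 111.8.

111.8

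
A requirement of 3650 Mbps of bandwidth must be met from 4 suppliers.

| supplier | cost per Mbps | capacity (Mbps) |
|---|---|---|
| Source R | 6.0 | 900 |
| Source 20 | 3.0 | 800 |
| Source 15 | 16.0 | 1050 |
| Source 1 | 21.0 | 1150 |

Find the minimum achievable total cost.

Fill from the cheapest supplier first.
Source 20 (3.0): use full 800 — 2850 Mbps to go.
Source R (6.0): use full 900 — 1950 Mbps to go.
Take 1050 from Source 15 at 16.0 — need 900 more.
Source 1 at 21.0: take 900 of its 1150 — requirement met.
Cost = 800×3.0 + 900×6.0 + 1050×16.0 + 900×21.0 = 43500.

43500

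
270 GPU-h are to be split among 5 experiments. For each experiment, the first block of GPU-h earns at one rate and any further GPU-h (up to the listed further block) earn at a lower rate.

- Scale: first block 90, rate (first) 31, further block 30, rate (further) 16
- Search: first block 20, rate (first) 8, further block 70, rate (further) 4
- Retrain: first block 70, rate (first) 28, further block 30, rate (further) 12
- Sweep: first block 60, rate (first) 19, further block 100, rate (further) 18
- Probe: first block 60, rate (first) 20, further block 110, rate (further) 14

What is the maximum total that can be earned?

Rank every tier by rate: Scale/tier1 31 > Retrain/tier1 28 > Probe/tier1 20 > Sweep/tier1 19 > Sweep/tier2 18 > Scale/tier2 16 > Probe/tier2 14 > Retrain/tier2 12 > Search/tier1 8 > Search/tier2 4.
Scale/tier1 (31): +90 ; 180 left.
Fill Retrain tier1 block (70 at 28) ; 110 left.
Fill Probe tier1 block (60 at 20) ; 50 left.
Sweep/tier1: +50 of 60 at 19; pool empty.
Total = 31×90 + 28×70 + 20×60 + 19×50 = 6900.

6900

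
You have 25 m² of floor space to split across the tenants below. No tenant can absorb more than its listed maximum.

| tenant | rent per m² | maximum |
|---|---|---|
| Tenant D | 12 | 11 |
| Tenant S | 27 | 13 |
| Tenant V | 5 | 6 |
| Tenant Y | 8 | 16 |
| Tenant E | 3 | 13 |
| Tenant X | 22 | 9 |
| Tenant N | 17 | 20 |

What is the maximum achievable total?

Order the tenants by rent per m²: Tenant S 27 > Tenant X 22 > Tenant N 17 > Tenant D 12 > Tenant Y 8 > Tenant V 5 > Tenant E 3.
Tenant S takes 13 to reach its cap of 13 → 12 left.
Tenant X: +9 to 9 (cap) → 3 left.
Only 3 left; Tenant N takes them to reach 3.
Total = 27×13 + 22×9 + 17×3 = 600.

600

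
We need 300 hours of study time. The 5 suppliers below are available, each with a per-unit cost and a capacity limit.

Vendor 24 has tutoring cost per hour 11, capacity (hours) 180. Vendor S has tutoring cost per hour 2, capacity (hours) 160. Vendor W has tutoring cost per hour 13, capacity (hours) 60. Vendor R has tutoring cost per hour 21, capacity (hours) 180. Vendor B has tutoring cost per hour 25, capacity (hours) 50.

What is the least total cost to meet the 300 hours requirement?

Cheapest first:
Vendor S at 2: take all 160 hours — 140 still needed.
Take 140 from Vendor 24 at 11 to finish.
Vendor W, Vendor R, Vendor B: unused.
Cost = 160×2 + 140×11 = 1860.

1860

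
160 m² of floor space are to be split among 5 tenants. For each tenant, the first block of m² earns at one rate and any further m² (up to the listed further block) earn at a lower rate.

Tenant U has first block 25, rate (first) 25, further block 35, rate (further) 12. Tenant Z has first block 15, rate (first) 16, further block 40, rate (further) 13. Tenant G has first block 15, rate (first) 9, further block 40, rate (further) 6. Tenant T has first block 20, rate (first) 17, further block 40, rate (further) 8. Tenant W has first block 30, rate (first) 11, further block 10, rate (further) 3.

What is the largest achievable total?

Rank every tier by rate: Tenant U/first 25 > Tenant T/first 17 > Tenant Z/first 16 > Tenant Z/second 13 > Tenant U/second 12 > Tenant W/first 11 > Tenant G/first 9 > Tenant T/second 8 > Tenant G/second 6 > Tenant W/second 3.
Fill Tenant U first block (25 at 25) ; 135 left.
Fill Tenant T first block (20 at 17) ; 115 left.
Tenant Z first at 16: fill all 15 ; 100 left.
Tenant Z second at 13: fill all 40 ; 60 left.
Fill Tenant U second block (35 at 12) ; 25 left.
25 remain; put them into Tenant W first at 11.
Total = 25×25 + 17×20 + 16×15 + 13×40 + 12×35 + 11×25 = 2420.

2420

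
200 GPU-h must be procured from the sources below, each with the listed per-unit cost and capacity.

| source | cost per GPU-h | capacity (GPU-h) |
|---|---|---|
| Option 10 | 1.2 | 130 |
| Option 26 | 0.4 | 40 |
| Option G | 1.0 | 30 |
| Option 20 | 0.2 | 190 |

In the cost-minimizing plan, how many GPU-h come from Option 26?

10

Fill from the cheapest source first.
Option 20 at 0.2: take all 190 GPU-h ; 10 still needed.
Option 26 (0.4): take the remaining 10 ; done.
Option G, Option 10: unused.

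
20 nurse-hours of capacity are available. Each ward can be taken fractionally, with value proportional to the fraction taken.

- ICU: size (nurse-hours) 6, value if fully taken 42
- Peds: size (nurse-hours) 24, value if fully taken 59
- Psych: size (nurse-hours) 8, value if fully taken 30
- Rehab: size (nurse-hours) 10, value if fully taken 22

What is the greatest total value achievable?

Best value per unit of size first: ICU 42/6≈7, Psych 30/8≈3.75, Peds 59/24≈2.46, Rehab 22/10≈2.2.
Take all of ICU (6 nurse-hours, value 42) — 14 nurse-hours left.
Psych: take in full, 8 nurse-hours for value 30 — 6 left.
6 nurse-hours left: a 6/24 share of Peds gives 59×6/24 = 14.75.
Total value = 86.75.

86.75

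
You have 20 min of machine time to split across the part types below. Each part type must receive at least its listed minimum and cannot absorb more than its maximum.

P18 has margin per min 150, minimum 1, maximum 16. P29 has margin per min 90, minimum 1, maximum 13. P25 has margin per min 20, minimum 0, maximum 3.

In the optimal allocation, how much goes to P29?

4

Meeting every minimum uses 1+1+0 = 2 min, leaving 18.
Rank by margin per min: P18 150 > P29 90 > P25 20.
P18: +15 to 16 (cap) → 3 left.
P29: +3 (room for 12) → 4. Pool exhausted.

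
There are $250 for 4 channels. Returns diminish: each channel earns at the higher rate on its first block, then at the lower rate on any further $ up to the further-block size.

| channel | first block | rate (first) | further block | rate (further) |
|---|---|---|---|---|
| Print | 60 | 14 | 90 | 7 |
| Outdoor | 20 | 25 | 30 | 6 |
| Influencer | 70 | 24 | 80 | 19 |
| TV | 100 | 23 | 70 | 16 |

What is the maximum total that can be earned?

Rank every tier by rate: Outdoor/T1 25 > Influencer/T1 24 > TV/T1 23 > Influencer/T2 19 > TV/T2 16 > Print/T1 14 > Print/T2 7 > Outdoor/T2 6.
Fill Outdoor T1 block (20 at 25) → 230 left.
Fill Influencer T1 block (70 at 24) → 160 left.
TV/T1 (23): +100 → 60 left.
60 remain; put them into Influencer T2 at 19.
Total = 25×20 + 24×70 + 23×100 + 19×60 = 5620.

5620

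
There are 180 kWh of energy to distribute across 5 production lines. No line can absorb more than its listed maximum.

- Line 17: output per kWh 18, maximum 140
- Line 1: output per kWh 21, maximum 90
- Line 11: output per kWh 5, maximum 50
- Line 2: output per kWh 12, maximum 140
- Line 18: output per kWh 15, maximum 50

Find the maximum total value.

Order the production lines by output per kWh: Line 1 21 > Line 17 18 > Line 18 15 > Line 2 12 > Line 11 5.
Give Line 1 90 to hit its cap of 90 → 90 left.
Only 90 left; Line 17 takes them to reach 90.
Total = 18×90 + 21×90 = 3510.

3510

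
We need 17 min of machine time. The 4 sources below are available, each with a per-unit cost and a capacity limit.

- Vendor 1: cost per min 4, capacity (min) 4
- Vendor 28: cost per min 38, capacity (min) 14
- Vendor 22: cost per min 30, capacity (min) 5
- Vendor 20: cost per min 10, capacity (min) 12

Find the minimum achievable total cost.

Use sources in increasing cost order.
Take 4 from Vendor 1 at 4 ; need 13 more.
Vendor 20 (10): use full 12 ; 1 min to go.
Vendor 22 (30): take the remaining 1 ; done.
Vendor 28: unused.
Cost = 4×4 + 12×10 + 1×30 = 166.

166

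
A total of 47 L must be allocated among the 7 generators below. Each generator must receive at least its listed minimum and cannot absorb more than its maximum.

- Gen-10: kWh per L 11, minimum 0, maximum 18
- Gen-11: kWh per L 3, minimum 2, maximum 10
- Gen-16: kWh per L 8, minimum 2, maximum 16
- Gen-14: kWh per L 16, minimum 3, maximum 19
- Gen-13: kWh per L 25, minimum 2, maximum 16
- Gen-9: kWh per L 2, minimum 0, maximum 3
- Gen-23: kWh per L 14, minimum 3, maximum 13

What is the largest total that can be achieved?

Meeting every minimum uses 0+2+2+3+2+0+3 = 12 L, leaving 35.
Order the generators by kWh per L: Gen-13 25 > Gen-14 16 > Gen-23 14 > Gen-10 11 > Gen-16 8 > Gen-11 3 > Gen-9 2.
Gen-13 takes 14 more to reach its cap of 16 → 21 left.
Give Gen-14 16 more to hit its cap of 19 → 5 left.
Only 5 left; Gen-23 takes them to reach 8.
Total = 3×2 + 8×2 + 16×19 + 25×16 + 14×8 = 838.

838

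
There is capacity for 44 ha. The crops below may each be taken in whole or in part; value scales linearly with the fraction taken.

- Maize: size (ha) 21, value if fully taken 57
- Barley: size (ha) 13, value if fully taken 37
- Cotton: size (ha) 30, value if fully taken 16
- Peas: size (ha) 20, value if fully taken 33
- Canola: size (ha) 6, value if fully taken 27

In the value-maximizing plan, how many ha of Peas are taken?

Rank by value-to-size ratio: Canola 27/6≈4.5, Barley 37/13≈2.85, Maize 57/21≈2.71, Peas 33/20≈1.65, Cotton 16/30≈0.533.
Take all of Canola (6 ha, value 27) ; 38 ha left.
Take all of Barley (13 ha, value 37) ; 25 ha left.
All 21 ha of Maize fit (value 57) ; 4 remain.
Only 4 ha remain; take 4/20 of Peas for value 33×4/20 = 6.6.

4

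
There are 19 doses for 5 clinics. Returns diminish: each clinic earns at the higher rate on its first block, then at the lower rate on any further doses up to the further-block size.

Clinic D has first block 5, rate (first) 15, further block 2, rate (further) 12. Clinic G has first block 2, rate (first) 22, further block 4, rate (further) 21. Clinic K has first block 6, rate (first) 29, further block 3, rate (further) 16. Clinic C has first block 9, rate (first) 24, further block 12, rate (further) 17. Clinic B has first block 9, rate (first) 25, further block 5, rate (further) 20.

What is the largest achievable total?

495

Order all 10 blocks by rate: Clinic K/first 29 > Clinic B/first 25 > Clinic C/first 24 > Clinic G/first 22 > Clinic G/second 21 > Clinic B/second 20 > Clinic C/second 17 > Clinic K/second 16 > Clinic D/first 15 > Clinic D/second 12.
Fill Clinic K first block (6 at 29) ; 13 left.
Clinic B first at 25: fill all 9 ; 4 left.
Clinic C first at 24: only 4 left, fill 4.
Total = 29×6 + 25×9 + 24×4 = 495.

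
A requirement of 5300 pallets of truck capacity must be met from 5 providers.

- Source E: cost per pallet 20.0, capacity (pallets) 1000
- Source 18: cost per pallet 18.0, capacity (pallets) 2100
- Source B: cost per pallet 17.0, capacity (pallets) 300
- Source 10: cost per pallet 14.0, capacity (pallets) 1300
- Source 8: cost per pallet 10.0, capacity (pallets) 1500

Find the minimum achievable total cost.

78100

Cheapest first:
Take 1500 from Source 8 at 10.0 → need 3800 more.
Source 10 (14.0): use full 1300 → 2500 pallets to go.
Source B at 17.0: take all 300 pallets → 2200 still needed.
Take 2100 from Source 18 at 18.0 → need 100 more.
Source E at 20.0: take 100 of its 1000 → requirement met.
Cost = 1500×10.0 + 1300×14.0 + 300×17.0 + 2100×18.0 + 100×20.0 = 78100.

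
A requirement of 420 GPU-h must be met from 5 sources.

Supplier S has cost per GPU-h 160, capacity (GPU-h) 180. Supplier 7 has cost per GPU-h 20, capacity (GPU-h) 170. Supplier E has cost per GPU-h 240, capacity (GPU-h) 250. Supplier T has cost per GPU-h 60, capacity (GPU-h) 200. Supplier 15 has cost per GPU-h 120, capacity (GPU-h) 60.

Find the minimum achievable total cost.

21400

Use sources in increasing cost order.
Take 170 from Supplier 7 at 20 — need 250 more.
Take 200 from Supplier T at 60 — need 50 more.
Take 50 from Supplier 15 at 120 to finish.
Supplier S, Supplier E: unused.
Cost = 170×20 + 200×60 + 50×120 = 21400.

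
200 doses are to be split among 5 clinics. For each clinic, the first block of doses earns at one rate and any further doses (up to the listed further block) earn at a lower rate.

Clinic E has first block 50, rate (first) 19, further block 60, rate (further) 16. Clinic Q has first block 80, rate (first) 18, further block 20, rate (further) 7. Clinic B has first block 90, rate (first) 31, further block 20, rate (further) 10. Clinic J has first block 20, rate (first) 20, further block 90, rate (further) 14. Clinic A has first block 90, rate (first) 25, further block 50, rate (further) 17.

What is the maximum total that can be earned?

Treat each block as its own option and order by rate: Clinic B/first 31 > Clinic A/first 25 > Clinic J/first 20 > Clinic E/first 19 > Clinic Q/first 18 > Clinic A/second 17 > Clinic E/second 16 > Clinic J/second 14 > Clinic B/second 10 > Clinic Q/second 7.
Clinic B first at 31: fill all 90 → 110 left.
Clinic A first at 25: fill all 90 → 20 left.
Fill Clinic J first block (20 at 20) → 0 left.
Total = 31×90 + 25×90 + 20×20 = 5440.

5440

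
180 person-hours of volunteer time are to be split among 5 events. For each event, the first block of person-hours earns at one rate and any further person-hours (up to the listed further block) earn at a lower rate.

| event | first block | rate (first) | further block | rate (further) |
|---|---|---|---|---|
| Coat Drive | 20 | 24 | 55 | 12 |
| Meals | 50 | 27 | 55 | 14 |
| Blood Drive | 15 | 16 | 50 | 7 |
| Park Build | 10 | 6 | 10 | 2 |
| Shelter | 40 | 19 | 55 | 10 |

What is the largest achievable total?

Order all 10 blocks by rate: Meals/T1 27 > Coat Drive/T1 24 > Shelter/T1 19 > Blood Drive/T1 16 > Meals/T2 14 > Coat Drive/T2 12 > Shelter/T2 10 > Blood Drive/T2 7 > Park Build/T1 6 > Park Build/T2 2.
Meals T1 at 27: fill all 50 — 130 left.
Coat Drive T1 at 24: fill all 20 — 110 left.
Fill Shelter T1 block (40 at 19) — 70 left.
Blood Drive/T1 (16): +15 — 55 left.
Meals/T2 (14): +55 — 0 left.
Total = 27×50 + 24×20 + 19×40 + 16×15 + 14×55 = 3600.

3600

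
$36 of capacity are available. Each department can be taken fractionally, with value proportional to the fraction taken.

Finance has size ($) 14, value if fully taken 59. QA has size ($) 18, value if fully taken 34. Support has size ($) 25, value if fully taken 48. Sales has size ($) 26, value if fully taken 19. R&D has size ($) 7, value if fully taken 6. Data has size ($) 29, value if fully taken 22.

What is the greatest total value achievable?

Sort by value density: Finance 59/14≈4.21, Support 48/25≈1.92, QA 34/18≈1.89, R&D 6/7≈0.857, Data 22/29≈0.759, Sales 19/26≈0.731.
Take all of Finance (14 $, value 59) → 22 $ left.
Only 22 $ remain; take 22/25 of Support for value 48×22/25 = 42.24.
Total value = 101.24.

101.24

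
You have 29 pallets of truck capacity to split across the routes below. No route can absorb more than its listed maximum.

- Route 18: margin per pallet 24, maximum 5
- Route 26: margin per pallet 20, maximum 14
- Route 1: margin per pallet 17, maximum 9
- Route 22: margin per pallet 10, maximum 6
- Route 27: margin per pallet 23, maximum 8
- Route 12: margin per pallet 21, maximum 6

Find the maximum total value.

630

Rank by margin per pallet: Route 18 24 > Route 27 23 > Route 12 21 > Route 26 20 > Route 1 17 > Route 22 10.
Route 18: +5 to 5 (cap) — 24 left.
Route 27 takes 8 to reach its cap of 8 — 16 left.
Route 12: +6 to 6 (cap) — 10 left.
Only 10 left; Route 26 takes them to reach 10.
Total = 24×5 + 20×10 + 23×8 + 21×6 = 630.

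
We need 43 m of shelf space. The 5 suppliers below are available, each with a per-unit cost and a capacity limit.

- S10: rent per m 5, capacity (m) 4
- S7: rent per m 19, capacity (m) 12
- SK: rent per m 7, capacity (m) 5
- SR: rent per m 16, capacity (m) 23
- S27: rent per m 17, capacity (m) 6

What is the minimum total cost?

Cheapest first:
S10 at 5: take all 4 m — 39 still needed.
SK (7): use full 5 — 34 m to go.
SR (16): use full 23 — 11 m to go.
S27 at 17: take all 6 m — 5 still needed.
S7 at 19: take 5 of its 12 — requirement met.
Cost = 4×5 + 5×7 + 23×16 + 6×17 + 5×19 = 620.

620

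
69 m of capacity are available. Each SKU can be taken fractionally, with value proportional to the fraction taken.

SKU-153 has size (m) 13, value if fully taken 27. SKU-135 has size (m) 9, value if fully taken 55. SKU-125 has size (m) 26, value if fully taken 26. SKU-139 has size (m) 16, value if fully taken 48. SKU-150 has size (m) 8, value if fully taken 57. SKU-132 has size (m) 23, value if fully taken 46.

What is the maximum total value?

Rank by value-to-size ratio: SKU-150 57/8≈7.12, SKU-135 55/9≈6.11, SKU-139 48/16≈3, SKU-153 27/13≈2.08, SKU-132 46/23≈2, SKU-125 26/26≈1.
SKU-150: take in full, 8 m for value 57 — 61 left.
SKU-135: take in full, 9 m for value 55 — 52 left.
Take all of SKU-139 (16 m, value 48) — 36 m left.
Take all of SKU-153 (13 m, value 27) — 23 m left.
Take all of SKU-132 (23 m, value 46) — 0 m left.
Total value = 233.

233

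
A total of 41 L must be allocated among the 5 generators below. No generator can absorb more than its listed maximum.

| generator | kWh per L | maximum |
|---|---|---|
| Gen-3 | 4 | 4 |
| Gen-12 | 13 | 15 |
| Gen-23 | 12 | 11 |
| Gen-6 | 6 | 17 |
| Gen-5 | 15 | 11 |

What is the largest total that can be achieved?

516

Order the generators by kWh per L: Gen-5 15 > Gen-12 13 > Gen-23 12 > Gen-6 6 > Gen-3 4.
Gen-5 takes 11 to reach its cap of 11 → 30 left.
Give Gen-12 15 to hit its cap of 15 → 15 left.
Give Gen-23 11 to hit its cap of 11 → 4 left.
Gen-6 has room for 17 but only 4 remain, so it gets 4.
Total = 13×15 + 12×11 + 6×4 + 15×11 = 516.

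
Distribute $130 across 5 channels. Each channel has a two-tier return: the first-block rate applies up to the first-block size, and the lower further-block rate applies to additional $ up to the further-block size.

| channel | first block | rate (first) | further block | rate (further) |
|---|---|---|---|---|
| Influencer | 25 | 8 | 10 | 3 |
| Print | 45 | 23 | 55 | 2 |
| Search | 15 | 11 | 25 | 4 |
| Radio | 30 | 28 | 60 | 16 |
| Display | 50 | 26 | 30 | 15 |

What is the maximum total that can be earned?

Treat each block as its own option and order by rate: Radio/T1 28 > Display/T1 26 > Print/T1 23 > Radio/T2 16 > Display/T2 15 > Search/T1 11 > Influencer/T1 8 > Search/T2 4 > Influencer/T2 3 > Print/T2 2.
Radio/T1 (28): +30 — 100 left.
Fill Display T1 block (50 at 26) — 50 left.
Print T1 at 23: fill all 45 — 5 left.
5 remain; put them into Radio T2 at 16.
Total = 28×30 + 26×50 + 23×45 + 16×5 = 3255.

3255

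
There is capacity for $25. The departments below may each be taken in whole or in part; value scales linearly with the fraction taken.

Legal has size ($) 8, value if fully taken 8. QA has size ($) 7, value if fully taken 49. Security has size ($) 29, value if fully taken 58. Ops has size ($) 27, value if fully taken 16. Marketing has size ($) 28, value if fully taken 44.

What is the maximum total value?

Best value per unit of size first: QA 49/7≈7, Security 58/29≈2, Marketing 44/28≈1.57, Legal 8/8≈1, Ops 16/27≈0.593.
All 7 $ of QA fit (value 49) → 18 remain.
Only 18 $ remain; take 18/29 of Security for value 58×18/29 = 36.
Total value = 85.

85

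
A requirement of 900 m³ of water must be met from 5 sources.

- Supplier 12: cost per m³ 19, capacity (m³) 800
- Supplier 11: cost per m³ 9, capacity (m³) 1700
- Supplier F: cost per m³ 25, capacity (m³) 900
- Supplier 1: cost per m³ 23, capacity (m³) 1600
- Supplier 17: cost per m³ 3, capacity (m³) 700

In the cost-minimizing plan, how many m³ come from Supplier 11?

Cheapest first:
Supplier 17 at 3: take all 700 m³ — 200 still needed.
Supplier 11 (9): take the remaining 200 — done.
Supplier 12, Supplier 1, Supplier F: unused.

200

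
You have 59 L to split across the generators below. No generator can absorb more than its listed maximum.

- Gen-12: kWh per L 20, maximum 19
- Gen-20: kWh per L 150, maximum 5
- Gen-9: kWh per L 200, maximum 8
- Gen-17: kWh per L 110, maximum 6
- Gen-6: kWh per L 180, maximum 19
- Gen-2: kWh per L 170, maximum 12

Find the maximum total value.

Rank by kWh per L: Gen-9 200 > Gen-6 180 > Gen-2 170 > Gen-20 150 > Gen-17 110 > Gen-12 20.
Give Gen-9 8 to hit its cap of 8 ; 51 left.
Gen-6: +19 to 19 (cap) ; 32 left.
Gen-2: +12 to 12 (cap) ; 20 left.
Gen-20 takes 5 to reach its cap of 5 ; 15 left.
Gen-17 takes 6 to reach its cap of 6 ; 9 left.
Only 9 left; Gen-12 takes them to reach 9.
Total = 20×9 + 150×5 + 200×8 + 110×6 + 180×19 + 170×12 = 8650.

8650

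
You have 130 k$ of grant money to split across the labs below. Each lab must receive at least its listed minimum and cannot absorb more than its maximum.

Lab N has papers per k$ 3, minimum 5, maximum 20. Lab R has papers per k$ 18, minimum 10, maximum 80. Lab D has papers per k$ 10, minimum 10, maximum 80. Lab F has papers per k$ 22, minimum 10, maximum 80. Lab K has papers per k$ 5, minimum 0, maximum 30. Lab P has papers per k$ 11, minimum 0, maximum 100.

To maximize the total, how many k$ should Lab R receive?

Meeting every minimum uses 5+10+10+10+0+0 = 35 k$, leaving 95.
Highest papers per k$ first: Lab F 22 > Lab R 18 > Lab P 11 > Lab D 10 > Lab K 5 > Lab N 3.
Lab F takes 70 more to reach its cap of 80 — 25 left.
Lab R has room for 70 more but only 25 remain, so it gets 35.

35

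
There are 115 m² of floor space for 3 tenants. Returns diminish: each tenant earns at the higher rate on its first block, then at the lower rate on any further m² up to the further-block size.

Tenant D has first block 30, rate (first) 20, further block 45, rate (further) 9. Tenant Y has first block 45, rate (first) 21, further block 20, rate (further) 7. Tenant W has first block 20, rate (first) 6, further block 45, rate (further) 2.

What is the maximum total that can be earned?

Order all 6 blocks by rate: Tenant Y/tier1 21 > Tenant D/tier1 20 > Tenant D/tier2 9 > Tenant Y/tier2 7 > Tenant W/tier1 6 > Tenant W/tier2 2.
Tenant Y/tier1 (21): +45 → 70 left.
Tenant D tier1 at 20: fill all 30 → 40 left.
40 remain; put them into Tenant D tier2 at 9.
Total = 21×45 + 20×30 + 9×40 = 1905.

1905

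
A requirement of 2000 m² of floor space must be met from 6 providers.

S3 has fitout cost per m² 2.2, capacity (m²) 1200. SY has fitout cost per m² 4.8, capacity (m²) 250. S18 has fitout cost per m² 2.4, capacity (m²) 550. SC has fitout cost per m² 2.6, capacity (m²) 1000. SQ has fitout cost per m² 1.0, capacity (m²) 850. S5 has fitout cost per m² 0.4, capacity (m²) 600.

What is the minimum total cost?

2300

Use providers in increasing cost order.
Take 600 from S5 at 0.4 ; need 1400 more.
SQ (1.0): use full 850 ; 550 m² to go.
Take 550 from S3 at 2.2 to finish.
S18, SC, SY: unused.
Cost = 600×0.4 + 850×1.0 + 550×2.2 = 2300.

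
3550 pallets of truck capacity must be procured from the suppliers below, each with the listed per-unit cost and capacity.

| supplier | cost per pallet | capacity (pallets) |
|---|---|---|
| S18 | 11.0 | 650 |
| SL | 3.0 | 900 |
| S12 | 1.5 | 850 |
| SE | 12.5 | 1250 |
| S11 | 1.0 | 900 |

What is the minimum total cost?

15150

Use suppliers in increasing cost order.
S11 at 1.0: take all 900 pallets ; 2650 still needed.
S12 (1.5): use full 850 ; 1800 pallets to go.
SL at 3.0: take all 900 pallets ; 900 still needed.
S18 (11.0): use full 650 ; 250 pallets to go.
SE (12.5): take the remaining 250 ; done.
Cost = 900×1.0 + 850×1.5 + 900×3.0 + 650×11.0 + 250×12.5 = 15150.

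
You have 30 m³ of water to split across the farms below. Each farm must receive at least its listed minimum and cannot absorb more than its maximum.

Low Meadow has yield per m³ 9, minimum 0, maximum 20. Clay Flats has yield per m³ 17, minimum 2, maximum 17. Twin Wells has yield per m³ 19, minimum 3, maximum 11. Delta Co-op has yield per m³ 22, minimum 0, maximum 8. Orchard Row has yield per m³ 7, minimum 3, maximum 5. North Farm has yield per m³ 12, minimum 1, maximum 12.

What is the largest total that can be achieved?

537

Meeting every minimum uses 0+2+3+0+3+1 = 9 m³, leaving 21.
Highest yield per m³ first: Delta Co-op 22 > Twin Wells 19 > Clay Flats 17 > North Farm 12 > Low Meadow 9 > Orchard Row 7.
Delta Co-op: +8 to 8 (cap) ; 13 left.
Give Twin Wells 8 more to hit its cap of 11 ; 5 left.
Clay Flats has room for 15 more but only 5 remain, so it gets 7.
Total = 17×7 + 19×11 + 22×8 + 7×3 + 12×1 = 537.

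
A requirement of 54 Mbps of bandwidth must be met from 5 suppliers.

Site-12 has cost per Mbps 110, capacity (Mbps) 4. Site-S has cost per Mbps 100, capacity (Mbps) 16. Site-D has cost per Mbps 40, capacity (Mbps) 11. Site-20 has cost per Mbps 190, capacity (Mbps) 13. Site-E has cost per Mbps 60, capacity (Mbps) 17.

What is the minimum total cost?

Cheapest first:
Site-D (40): use full 11 — 43 Mbps to go.
Site-E at 60: take all 17 Mbps — 26 still needed.
Site-S at 100: take all 16 Mbps — 10 still needed.
Take 4 from Site-12 at 110 — need 6 more.
Site-20 at 190: take 6 of its 13 — requirement met.
Cost = 11×40 + 17×60 + 16×100 + 4×110 + 6×190 = 4640.

4640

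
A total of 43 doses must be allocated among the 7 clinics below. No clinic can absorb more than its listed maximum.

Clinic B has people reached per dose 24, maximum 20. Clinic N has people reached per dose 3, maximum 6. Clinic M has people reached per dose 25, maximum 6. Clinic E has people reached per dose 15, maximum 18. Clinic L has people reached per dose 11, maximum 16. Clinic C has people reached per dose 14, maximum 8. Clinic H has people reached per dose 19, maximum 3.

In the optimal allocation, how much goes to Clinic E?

14

Order the clinics by people reached per dose: Clinic M 25 > Clinic B 24 > Clinic H 19 > Clinic E 15 > Clinic C 14 > Clinic L 11 > Clinic N 3.
Clinic M takes 6 to reach its cap of 6 ; 37 left.
Give Clinic B 20 to hit its cap of 20 ; 17 left.
Clinic H takes 3 to reach its cap of 3 ; 14 left.
Only 14 left; Clinic E takes them to reach 14.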